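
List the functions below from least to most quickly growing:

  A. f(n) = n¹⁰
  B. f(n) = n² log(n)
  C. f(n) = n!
B < A < C

Comparing growth rates:
B = n² log(n) is O(n² log n)
A = n¹⁰ is O(n¹⁰)
C = n! is O(n!)

Therefore, the order from slowest to fastest is: B < A < C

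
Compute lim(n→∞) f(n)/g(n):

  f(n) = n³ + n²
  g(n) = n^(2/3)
∞

Since n³ + n² (O(n³)) grows faster than n^(2/3) (O(n^(2/3))),
the ratio f(n)/g(n) → ∞ as n → ∞.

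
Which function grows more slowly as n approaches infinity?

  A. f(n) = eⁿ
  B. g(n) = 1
B

f(n) = eⁿ is O(eⁿ), while g(n) = 1 is O(1).
Since O(1) grows slower than O(eⁿ), g(n) is dominated.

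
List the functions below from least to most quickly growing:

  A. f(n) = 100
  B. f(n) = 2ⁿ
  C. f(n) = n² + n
A < C < B

Comparing growth rates:
A = 100 is O(1)
C = n² + n is O(n²)
B = 2ⁿ is O(2ⁿ)

Therefore, the order from slowest to fastest is: A < C < B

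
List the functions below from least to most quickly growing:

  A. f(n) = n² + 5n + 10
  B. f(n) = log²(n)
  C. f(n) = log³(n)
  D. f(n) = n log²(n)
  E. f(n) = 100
E < B < C < D < A

Comparing growth rates:
E = 100 is O(1)
B = log²(n) is O(log² n)
C = log³(n) is O(log³ n)
D = n log²(n) is O(n log² n)
A = n² + 5n + 10 is O(n²)

Therefore, the order from slowest to fastest is: E < B < C < D < A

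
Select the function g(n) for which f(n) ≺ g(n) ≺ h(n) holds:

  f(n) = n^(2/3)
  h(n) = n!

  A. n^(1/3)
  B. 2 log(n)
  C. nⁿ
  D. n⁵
D

We need g(n) with n^(2/3) = o(g(n)) and g(n) = o(n!), i.e. O(n^(2/3)) ≺ g ≺ O(n!).
Check each option:
  A. n^(1/3) — O(n^(1/3)) does not grow strictly faster than f(n)
  B. 2 log(n) — O(log n) does not grow strictly faster than f(n)
  C. nⁿ — O(nⁿ) does not grow strictly slower than h(n)
  D. n⁵ — O(n⁵) is strictly between O(n^(2/3)) and O(n!) ✓

Only option D (n⁵) lies strictly between.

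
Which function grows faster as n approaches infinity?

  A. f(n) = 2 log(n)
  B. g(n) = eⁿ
B

f(n) = 2 log(n) is O(log n), while g(n) = eⁿ is O(eⁿ).
Since O(eⁿ) grows faster than O(log n), g(n) dominates.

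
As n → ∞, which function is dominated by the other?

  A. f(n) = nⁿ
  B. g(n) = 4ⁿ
B

f(n) = nⁿ is O(nⁿ), while g(n) = 4ⁿ is O(4ⁿ).
Since O(4ⁿ) grows slower than O(nⁿ), g(n) is dominated.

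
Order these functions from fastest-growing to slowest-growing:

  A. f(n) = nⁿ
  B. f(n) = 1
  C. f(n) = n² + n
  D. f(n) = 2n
A > C > D > B

Comparing growth rates:
A = nⁿ is O(nⁿ)
C = n² + n is O(n²)
D = 2n is O(n)
B = 1 is O(1)

Therefore, the order from fastest to slowest is: A > C > D > B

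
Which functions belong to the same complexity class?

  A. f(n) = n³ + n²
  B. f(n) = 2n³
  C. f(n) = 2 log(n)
A and B

Examining each function:
  A. n³ + n² is O(n³)
  B. 2n³ is O(n³)
  C. 2 log(n) is O(log n)

Functions A and B both have the same complexity class.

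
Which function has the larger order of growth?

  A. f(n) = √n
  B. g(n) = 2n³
B

f(n) = √n is O(√n), while g(n) = 2n³ is O(n³).
Since O(n³) grows faster than O(√n), g(n) dominates.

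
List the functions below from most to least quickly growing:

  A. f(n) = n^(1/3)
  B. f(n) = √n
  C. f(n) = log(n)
B > A > C

Comparing growth rates:
B = √n is O(√n)
A = n^(1/3) is O(n^(1/3))
C = log(n) is O(log n)

Therefore, the order from fastest to slowest is: B > A > C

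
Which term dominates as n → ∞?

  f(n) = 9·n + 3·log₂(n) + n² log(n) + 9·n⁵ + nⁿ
nⁿ

Looking at each term:
  - 9·n is O(n)
  - 3·log₂(n) is O(log n)
  - n² log(n) is O(n² log n)
  - 9·n⁵ is O(n⁵)
  - nⁿ is O(nⁿ)

The term nⁿ (O(nⁿ)) grows fastest and dominates all others.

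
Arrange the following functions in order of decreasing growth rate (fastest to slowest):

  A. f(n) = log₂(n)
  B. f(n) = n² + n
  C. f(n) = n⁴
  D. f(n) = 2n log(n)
C > B > D > A

Comparing growth rates:
C = n⁴ is O(n⁴)
B = n² + n is O(n²)
D = 2n log(n) is O(n log n)
A = log₂(n) is O(log n)

Therefore, the order from fastest to slowest is: C > B > D > A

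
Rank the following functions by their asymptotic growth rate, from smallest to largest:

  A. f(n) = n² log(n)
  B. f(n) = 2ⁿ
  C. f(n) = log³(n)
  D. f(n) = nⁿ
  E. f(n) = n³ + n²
C < A < E < B < D

Comparing growth rates:
C = log³(n) is O(log³ n)
A = n² log(n) is O(n² log n)
E = n³ + n² is O(n³)
B = 2ⁿ is O(2ⁿ)
D = nⁿ is O(nⁿ)

Therefore, the order from slowest to fastest is: C < A < E < B < D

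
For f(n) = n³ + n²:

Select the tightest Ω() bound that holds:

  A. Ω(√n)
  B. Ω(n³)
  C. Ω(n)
B

f(n) = n³ + n² is Ω(n³).
All listed options are valid Big-Ω bounds (lower bounds),
but Ω(n³) is the tightest (largest valid bound).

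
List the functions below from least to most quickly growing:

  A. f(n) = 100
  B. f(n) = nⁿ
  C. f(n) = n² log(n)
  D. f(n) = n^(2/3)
A < D < C < B

Comparing growth rates:
A = 100 is O(1)
D = n^(2/3) is O(n^(2/3))
C = n² log(n) is O(n² log n)
B = nⁿ is O(nⁿ)

Therefore, the order from slowest to fastest is: A < D < C < B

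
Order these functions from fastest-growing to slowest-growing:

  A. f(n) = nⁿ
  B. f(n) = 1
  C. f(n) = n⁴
A > C > B

Comparing growth rates:
A = nⁿ is O(nⁿ)
C = n⁴ is O(n⁴)
B = 1 is O(1)

Therefore, the order from fastest to slowest is: A > C > B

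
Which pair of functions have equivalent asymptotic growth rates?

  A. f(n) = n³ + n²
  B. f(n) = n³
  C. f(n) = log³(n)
A and B

Examining each function:
  A. n³ + n² is O(n³)
  B. n³ is O(n³)
  C. log³(n) is O(log³ n)

Functions A and B both have the same complexity class.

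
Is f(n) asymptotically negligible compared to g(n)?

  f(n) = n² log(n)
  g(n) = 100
False

f(n) = n² log(n) is O(n² log n), and g(n) = 100 is O(1).
Since O(n² log n) grows faster than or equal to O(1), f(n) = o(g(n)) is false.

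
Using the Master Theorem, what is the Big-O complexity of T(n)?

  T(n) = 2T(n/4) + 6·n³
Θ(n³)

Master Theorem: a = 2, b = 4, f(n) = 6·n³.
Compute the critical exponent d = log₄(2) = 0.500.
Compare f(n) = Θ(n³) against n^d:
  k = 3 > d = 0.500, so f(n) = Ω(n^(d+ε)) — Case 3.
  Regularity: a·(n/b)^3/n^3 = a/b^3 = 2/64 < 1 ✓.
  The top-level work dominates: T(n) = Θ(f(n)) = Θ(n³).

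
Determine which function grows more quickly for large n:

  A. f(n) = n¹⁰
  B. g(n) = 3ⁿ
B

f(n) = n¹⁰ is O(n¹⁰), while g(n) = 3ⁿ is O(3ⁿ).
Since O(3ⁿ) grows faster than O(n¹⁰), g(n) dominates.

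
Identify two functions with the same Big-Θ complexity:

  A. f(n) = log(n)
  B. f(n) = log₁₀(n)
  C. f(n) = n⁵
A and B

Examining each function:
  A. log(n) is O(log n)
  B. log₁₀(n) is O(log n)
  C. n⁵ is O(n⁵)

Functions A and B both have the same complexity class.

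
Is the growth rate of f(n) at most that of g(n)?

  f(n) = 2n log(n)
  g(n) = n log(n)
True

f(n) = 2n log(n) and g(n) = n log(n) are both O(n log n).
Big-O permits equal growth rates (f ≤ c·g for some c), so f(n) = O(g(n)) is true.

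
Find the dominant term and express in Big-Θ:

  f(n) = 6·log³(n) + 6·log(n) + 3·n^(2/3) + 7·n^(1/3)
Θ(n^(2/3))

Order the terms by growth rate: 6·log(n) ≺ 6·log³(n) ≺ 7·n^(1/3) ≺ 3·n^(2/3).
The fastest-growing term 3·n^(2/3) dominates as n → ∞; dropping its constant factor gives Θ(n^(2/3)).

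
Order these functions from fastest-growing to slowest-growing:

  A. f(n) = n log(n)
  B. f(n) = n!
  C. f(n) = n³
B > C > A

Comparing growth rates:
B = n! is O(n!)
C = n³ is O(n³)
A = n log(n) is O(n log n)

Therefore, the order from fastest to slowest is: B > C > A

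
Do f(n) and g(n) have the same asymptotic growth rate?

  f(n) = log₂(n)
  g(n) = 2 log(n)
True

f(n) = log₂(n) and g(n) = 2 log(n) are both O(log n).
Since they have the same asymptotic growth rate, f(n) = Θ(g(n)) is true.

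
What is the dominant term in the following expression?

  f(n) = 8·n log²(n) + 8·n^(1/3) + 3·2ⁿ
3·2ⁿ

Looking at each term:
  - 8·n log²(n) is O(n log² n)
  - 8·n^(1/3) is O(n^(1/3))
  - 3·2ⁿ is O(2ⁿ)

The term 3·2ⁿ (O(2ⁿ)) grows fastest and dominates all others.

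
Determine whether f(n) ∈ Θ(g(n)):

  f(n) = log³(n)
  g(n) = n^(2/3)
False

f(n) = log³(n) is O(log³ n), and g(n) = n^(2/3) is O(n^(2/3)).
Since they have different growth rates, f(n) = Θ(g(n)) is false.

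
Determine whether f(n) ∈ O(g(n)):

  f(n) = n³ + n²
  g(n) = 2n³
True

f(n) = n³ + n² and g(n) = 2n³ are both O(n³).
Big-O permits equal growth rates (f ≤ c·g for some c), so f(n) = O(g(n)) is true.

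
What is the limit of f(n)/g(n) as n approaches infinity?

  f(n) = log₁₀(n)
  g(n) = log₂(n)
log(2)/log(10)

Since log₁₀(n) and log₂(n) have the same growth rate (O(log n)),
the ratio converges to a constant: log(2)/log(10).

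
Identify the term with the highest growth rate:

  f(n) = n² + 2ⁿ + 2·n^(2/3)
2ⁿ

Looking at each term:
  - n² is O(n²)
  - 2ⁿ is O(2ⁿ)
  - 2·n^(2/3) is O(n^(2/3))

The term 2ⁿ (O(2ⁿ)) grows fastest and dominates all others.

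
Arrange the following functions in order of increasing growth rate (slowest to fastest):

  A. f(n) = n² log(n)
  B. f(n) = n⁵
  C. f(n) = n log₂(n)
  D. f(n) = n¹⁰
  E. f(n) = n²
C < E < A < B < D

Comparing growth rates:
C = n log₂(n) is O(n log n)
E = n² is O(n²)
A = n² log(n) is O(n² log n)
B = n⁵ is O(n⁵)
D = n¹⁰ is O(n¹⁰)

Therefore, the order from slowest to fastest is: C < E < A < B < D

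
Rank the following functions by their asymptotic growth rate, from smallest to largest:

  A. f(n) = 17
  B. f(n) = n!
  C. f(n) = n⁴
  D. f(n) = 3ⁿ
A < C < D < B

Comparing growth rates:
A = 17 is O(1)
C = n⁴ is O(n⁴)
D = 3ⁿ is O(3ⁿ)
B = n! is O(n!)

Therefore, the order from slowest to fastest is: A < C < D < B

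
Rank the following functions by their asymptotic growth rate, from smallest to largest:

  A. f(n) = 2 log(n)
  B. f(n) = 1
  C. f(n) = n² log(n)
B < A < C

Comparing growth rates:
B = 1 is O(1)
A = 2 log(n) is O(log n)
C = n² log(n) is O(n² log n)

Therefore, the order from slowest to fastest is: B < A < C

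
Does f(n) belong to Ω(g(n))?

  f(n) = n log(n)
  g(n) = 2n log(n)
True

f(n) = n log(n) and g(n) = 2n log(n) are both O(n log n).
Big-Ω permits equal growth rates (f ≥ c·g for some c > 0), so f(n) = Ω(g(n)) is true.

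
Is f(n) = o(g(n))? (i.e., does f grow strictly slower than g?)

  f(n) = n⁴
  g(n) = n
False

f(n) = n⁴ is O(n⁴), and g(n) = n is O(n).
Since O(n⁴) grows faster than or equal to O(n), f(n) = o(g(n)) is false.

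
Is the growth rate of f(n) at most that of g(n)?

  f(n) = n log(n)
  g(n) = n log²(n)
True

f(n) = n log(n) is O(n log n), and g(n) = n log²(n) is O(n log² n).
Since O(n log n) ⊆ O(n log² n) (f grows no faster than g), f(n) = O(g(n)) is true.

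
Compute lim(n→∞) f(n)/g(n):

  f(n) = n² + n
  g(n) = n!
0

Since n² + n (O(n²)) grows slower than n! (O(n!)),
the ratio f(n)/g(n) → 0 as n → ∞.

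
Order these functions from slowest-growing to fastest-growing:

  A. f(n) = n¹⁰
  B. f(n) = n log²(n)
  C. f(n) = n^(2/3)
C < B < A

Comparing growth rates:
C = n^(2/3) is O(n^(2/3))
B = n log²(n) is O(n log² n)
A = n¹⁰ is O(n¹⁰)

Therefore, the order from slowest to fastest is: C < B < A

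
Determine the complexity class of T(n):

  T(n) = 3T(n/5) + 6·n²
Θ(n²)

Master Theorem: a = 3, b = 5, f(n) = 6·n².
Compute the critical exponent d = log₅(3) = 0.683.
Compare f(n) = Θ(n²) against n^d:
  k = 2 > d = 0.683, so f(n) = Ω(n^(d+ε)) — Case 3.
  Regularity: a·(n/b)^2/n^2 = a/b^2 = 3/25 < 1 ✓.
  The top-level work dominates: T(n) = Θ(f(n)) = Θ(n²).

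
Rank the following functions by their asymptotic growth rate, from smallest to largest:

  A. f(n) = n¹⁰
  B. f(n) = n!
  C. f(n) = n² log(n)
C < A < B

Comparing growth rates:
C = n² log(n) is O(n² log n)
A = n¹⁰ is O(n¹⁰)
B = n! is O(n!)

Therefore, the order from slowest to fastest is: C < A < B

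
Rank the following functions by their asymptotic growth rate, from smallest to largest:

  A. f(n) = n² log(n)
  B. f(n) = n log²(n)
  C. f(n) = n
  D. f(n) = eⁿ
C < B < A < D

Comparing growth rates:
C = n is O(n)
B = n log²(n) is O(n log² n)
A = n² log(n) is O(n² log n)
D = eⁿ is O(eⁿ)

Therefore, the order from slowest to fastest is: C < B < A < D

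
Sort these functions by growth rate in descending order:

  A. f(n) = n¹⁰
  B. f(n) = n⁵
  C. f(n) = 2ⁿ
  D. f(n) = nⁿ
D > C > A > B

Comparing growth rates:
D = nⁿ is O(nⁿ)
C = 2ⁿ is O(2ⁿ)
A = n¹⁰ is O(n¹⁰)
B = n⁵ is O(n⁵)

Therefore, the order from fastest to slowest is: D > C > A > B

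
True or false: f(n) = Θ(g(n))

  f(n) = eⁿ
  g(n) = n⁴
False

f(n) = eⁿ is O(eⁿ), and g(n) = n⁴ is O(n⁴).
Since they have different growth rates, f(n) = Θ(g(n)) is false.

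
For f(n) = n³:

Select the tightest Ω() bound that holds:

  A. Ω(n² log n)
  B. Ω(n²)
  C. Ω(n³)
C

f(n) = n³ is Ω(n³).
All listed options are valid Big-Ω bounds (lower bounds),
but Ω(n³) is the tightest (largest valid bound).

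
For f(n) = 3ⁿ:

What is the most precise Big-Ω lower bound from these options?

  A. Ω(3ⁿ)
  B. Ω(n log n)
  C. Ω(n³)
A

f(n) = 3ⁿ is Ω(3ⁿ).
All listed options are valid Big-Ω bounds (lower bounds),
but Ω(3ⁿ) is the tightest (largest valid bound).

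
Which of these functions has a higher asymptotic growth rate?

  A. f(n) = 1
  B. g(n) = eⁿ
B

f(n) = 1 is O(1), while g(n) = eⁿ is O(eⁿ).
Since O(eⁿ) grows faster than O(1), g(n) dominates.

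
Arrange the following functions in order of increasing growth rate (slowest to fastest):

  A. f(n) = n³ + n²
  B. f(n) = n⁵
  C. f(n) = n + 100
C < A < B

Comparing growth rates:
C = n + 100 is O(n)
A = n³ + n² is O(n³)
B = n⁵ is O(n⁵)

Therefore, the order from slowest to fastest is: C < A < B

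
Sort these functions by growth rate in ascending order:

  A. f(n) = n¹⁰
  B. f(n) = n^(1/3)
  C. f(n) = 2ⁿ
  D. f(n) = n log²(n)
B < D < A < C

Comparing growth rates:
B = n^(1/3) is O(n^(1/3))
D = n log²(n) is O(n log² n)
A = n¹⁰ is O(n¹⁰)
C = 2ⁿ is O(2ⁿ)

Therefore, the order from slowest to fastest is: B < D < A < C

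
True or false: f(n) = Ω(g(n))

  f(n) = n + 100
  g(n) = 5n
True

f(n) = n + 100 and g(n) = 5n are both O(n).
Big-Ω permits equal growth rates (f ≥ c·g for some c > 0), so f(n) = Ω(g(n)) is true.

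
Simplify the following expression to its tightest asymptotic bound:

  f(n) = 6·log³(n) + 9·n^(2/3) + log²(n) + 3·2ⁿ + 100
Θ(2ⁿ)

Order the terms by growth rate: 100 ≺ log²(n) ≺ 6·log³(n) ≺ 9·n^(2/3) ≺ 3·2ⁿ.
The fastest-growing term 3·2ⁿ dominates as n → ∞; dropping its constant factor gives Θ(2ⁿ).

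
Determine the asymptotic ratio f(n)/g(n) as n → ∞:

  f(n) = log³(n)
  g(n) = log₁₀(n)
∞

Since log³(n) (O(log³ n)) grows faster than log₁₀(n) (O(log n)),
the ratio f(n)/g(n) → ∞ as n → ∞.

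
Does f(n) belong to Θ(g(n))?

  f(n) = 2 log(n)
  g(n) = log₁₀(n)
True

f(n) = 2 log(n) and g(n) = log₁₀(n) are both O(log n).
Since they have the same asymptotic growth rate, f(n) = Θ(g(n)) is true.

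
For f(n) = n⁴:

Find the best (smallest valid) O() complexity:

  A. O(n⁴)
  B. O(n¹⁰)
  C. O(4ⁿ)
A

f(n) = n⁴ is O(n⁴).
All listed options are valid Big-O bounds (upper bounds),
but O(n⁴) is the tightest (smallest valid bound).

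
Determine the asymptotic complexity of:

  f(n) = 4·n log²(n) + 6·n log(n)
O(n log² n)

The dominant term in 4·n log²(n) + 6·n log(n) is 4·n log²(n), which is Θ(n log² n).
Lower-order terms (6·n log(n)) are asymptotically negligible.
Constants are absorbed, so the tightest bound is O(n log² n).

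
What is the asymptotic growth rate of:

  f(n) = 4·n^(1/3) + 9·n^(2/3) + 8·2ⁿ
Θ(2ⁿ)

Order the terms by growth rate: 4·n^(1/3) ≺ 9·n^(2/3) ≺ 8·2ⁿ.
The fastest-growing term 8·2ⁿ dominates as n → ∞; dropping its constant factor gives Θ(2ⁿ).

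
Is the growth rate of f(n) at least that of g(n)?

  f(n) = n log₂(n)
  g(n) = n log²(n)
False

f(n) = n log₂(n) is O(n log n), and g(n) = n log²(n) is O(n log² n).
Since O(n log n) grows slower than O(n log² n), f(n) = Ω(g(n)) is false.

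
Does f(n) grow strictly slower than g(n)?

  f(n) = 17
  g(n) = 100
False

f(n) = 17 is O(1), and g(n) = 100 is O(1).
Since they have the same growth rate, f(n) = o(g(n)) is false.
(f = o(g) requires f to grow strictly slower, not equal.)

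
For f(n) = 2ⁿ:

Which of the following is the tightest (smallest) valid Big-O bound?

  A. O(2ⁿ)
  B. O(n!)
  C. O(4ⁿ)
A

f(n) = 2ⁿ is O(2ⁿ).
All listed options are valid Big-O bounds (upper bounds),
but O(2ⁿ) is the tightest (smallest valid bound).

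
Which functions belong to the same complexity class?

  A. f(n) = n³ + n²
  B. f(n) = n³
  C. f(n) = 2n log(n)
A and B

Examining each function:
  A. n³ + n² is O(n³)
  B. n³ is O(n³)
  C. 2n log(n) is O(n log n)

Functions A and B both have the same complexity class.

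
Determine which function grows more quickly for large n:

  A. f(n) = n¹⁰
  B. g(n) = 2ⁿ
B

f(n) = n¹⁰ is O(n¹⁰), while g(n) = 2ⁿ is O(2ⁿ).
Since O(2ⁿ) grows faster than O(n¹⁰), g(n) dominates.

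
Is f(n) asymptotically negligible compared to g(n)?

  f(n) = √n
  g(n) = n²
True

f(n) = √n is O(√n), and g(n) = n² is O(n²).
Since O(√n) grows strictly slower than O(n²), f(n) = o(g(n)) is true.
This means lim(n→∞) f(n)/g(n) = 0.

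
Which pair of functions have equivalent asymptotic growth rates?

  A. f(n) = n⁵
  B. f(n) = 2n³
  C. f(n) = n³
B and C

Examining each function:
  A. n⁵ is O(n⁵)
  B. 2n³ is O(n³)
  C. n³ is O(n³)

Functions B and C both have the same complexity class.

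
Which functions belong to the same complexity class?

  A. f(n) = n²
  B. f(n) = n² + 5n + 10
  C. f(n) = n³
A and B

Examining each function:
  A. n² is O(n²)
  B. n² + 5n + 10 is O(n²)
  C. n³ is O(n³)

Functions A and B both have the same complexity class.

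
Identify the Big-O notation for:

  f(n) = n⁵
O(n⁵)

The dominant term in n⁵ is n⁵, which is Θ(n⁵).
Constants are absorbed, so the tightest bound is O(n⁵).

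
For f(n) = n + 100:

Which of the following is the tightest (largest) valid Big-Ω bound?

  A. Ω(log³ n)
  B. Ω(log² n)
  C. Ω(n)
C

f(n) = n + 100 is Ω(n).
All listed options are valid Big-Ω bounds (lower bounds),
but Ω(n) is the tightest (largest valid bound).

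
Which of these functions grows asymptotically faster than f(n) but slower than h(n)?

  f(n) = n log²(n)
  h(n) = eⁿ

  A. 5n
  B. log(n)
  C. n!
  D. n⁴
D

We need g(n) with n log²(n) = o(g(n)) and g(n) = o(eⁿ), i.e. O(n log² n) ≺ g ≺ O(eⁿ).
Check each option:
  A. 5n — O(n) does not grow strictly faster than f(n)
  B. log(n) — O(log n) does not grow strictly faster than f(n)
  C. n! — O(n!) does not grow strictly slower than h(n)
  D. n⁴ — O(n⁴) is strictly between O(n log² n) and O(eⁿ) ✓

Only option D (n⁴) lies strictly between.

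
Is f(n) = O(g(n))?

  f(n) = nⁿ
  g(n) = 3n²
False

f(n) = nⁿ is O(nⁿ), and g(n) = 3n² is O(n²).
Since O(nⁿ) grows faster than O(n²), f(n) = O(g(n)) is false.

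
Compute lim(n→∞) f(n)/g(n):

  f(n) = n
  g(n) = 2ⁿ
0

Since n (O(n)) grows slower than 2ⁿ (O(2ⁿ)),
the ratio f(n)/g(n) → 0 as n → ∞.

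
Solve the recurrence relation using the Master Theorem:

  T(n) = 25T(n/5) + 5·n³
Θ(n³)

Master Theorem: a = 25, b = 5, f(n) = 5·n³.
Compute the critical exponent d = log₅(25) = 2.
Compare f(n) = Θ(n³) against n^d:
  k = 3 > d = 2, so f(n) = Ω(n^(d+ε)) — Case 3.
  Regularity: a·(n/b)^3/n^3 = a/b^3 = 25/125 < 1 ✓.
  The top-level work dominates: T(n) = Θ(f(n)) = Θ(n³).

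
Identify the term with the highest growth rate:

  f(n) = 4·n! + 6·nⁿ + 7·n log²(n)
6·nⁿ

Looking at each term:
  - 4·n! is O(n!)
  - 6·nⁿ is O(nⁿ)
  - 7·n log²(n) is O(n log² n)

The term 6·nⁿ (O(nⁿ)) grows fastest and dominates all others.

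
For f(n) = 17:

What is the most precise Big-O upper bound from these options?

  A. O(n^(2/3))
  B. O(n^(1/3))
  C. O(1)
C

f(n) = 17 is O(1).
All listed options are valid Big-O bounds (upper bounds),
but O(1) is the tightest (smallest valid bound).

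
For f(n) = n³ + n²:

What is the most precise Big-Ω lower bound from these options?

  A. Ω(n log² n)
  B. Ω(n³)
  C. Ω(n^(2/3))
B

f(n) = n³ + n² is Ω(n³).
All listed options are valid Big-Ω bounds (lower bounds),
but Ω(n³) is the tightest (largest valid bound).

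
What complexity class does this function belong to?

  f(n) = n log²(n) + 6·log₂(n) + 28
O(n log² n)

The dominant term in n log²(n) + 6·log₂(n) + 28 is n log²(n), which is Θ(n log² n).
Lower-order terms (6·log₂(n), 28) are asymptotically negligible.
Constants are absorbed, so the tightest bound is O(n log² n).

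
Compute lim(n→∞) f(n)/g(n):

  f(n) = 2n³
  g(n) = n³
2

Since 2n³ and n³ have the same growth rate (O(n³)),
the ratio converges to a constant: 2.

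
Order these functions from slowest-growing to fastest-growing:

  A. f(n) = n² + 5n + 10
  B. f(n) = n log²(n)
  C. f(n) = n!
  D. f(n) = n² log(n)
B < A < D < C

Comparing growth rates:
B = n log²(n) is O(n log² n)
A = n² + 5n + 10 is O(n²)
D = n² log(n) is O(n² log n)
C = n! is O(n!)

Therefore, the order from slowest to fastest is: B < A < D < C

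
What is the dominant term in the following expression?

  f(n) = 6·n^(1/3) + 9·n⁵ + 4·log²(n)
9·n⁵

Looking at each term:
  - 6·n^(1/3) is O(n^(1/3))
  - 9·n⁵ is O(n⁵)
  - 4·log²(n) is O(log² n)

The term 9·n⁵ (O(n⁵)) grows fastest and dominates all others.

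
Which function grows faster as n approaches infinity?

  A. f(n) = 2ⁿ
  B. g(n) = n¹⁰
A

f(n) = 2ⁿ is O(2ⁿ), while g(n) = n¹⁰ is O(n¹⁰).
Since O(2ⁿ) grows faster than O(n¹⁰), f(n) dominates.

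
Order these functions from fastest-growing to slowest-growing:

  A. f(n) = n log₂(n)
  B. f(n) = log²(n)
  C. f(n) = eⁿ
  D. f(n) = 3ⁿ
D > C > A > B

Comparing growth rates:
D = 3ⁿ is O(3ⁿ)
C = eⁿ is O(eⁿ)
A = n log₂(n) is O(n log n)
B = log²(n) is O(log² n)

Therefore, the order from fastest to slowest is: D > C > A > B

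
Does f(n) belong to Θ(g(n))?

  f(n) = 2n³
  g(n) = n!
False

f(n) = 2n³ is O(n³), and g(n) = n! is O(n!).
Since they have different growth rates, f(n) = Θ(g(n)) is false.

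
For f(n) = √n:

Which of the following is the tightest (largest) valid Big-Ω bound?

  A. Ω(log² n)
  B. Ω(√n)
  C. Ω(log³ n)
B

f(n) = √n is Ω(√n).
All listed options are valid Big-Ω bounds (lower bounds),
but Ω(√n) is the tightest (largest valid bound).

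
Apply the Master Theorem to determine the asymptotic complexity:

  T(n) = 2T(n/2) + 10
Θ(n)

Master Theorem: a = 2, b = 2, f(n) = 10.
Compute the critical exponent d = log₂(2) = 1.
Compare f(n) = Θ(1) against n^d:
  k = 0 < d = 1, so f(n) = O(n^(d-ε)) — Case 1.
  The recursion cost dominates: T(n) = Θ(n^d) = Θ(n).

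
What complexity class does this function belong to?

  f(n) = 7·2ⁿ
O(2ⁿ)

The dominant term in 7·2ⁿ is 7·2ⁿ, which is Θ(2ⁿ).
Constants are absorbed, so the tightest bound is O(2ⁿ).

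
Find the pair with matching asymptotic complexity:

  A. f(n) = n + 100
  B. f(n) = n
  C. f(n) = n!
A and B

Examining each function:
  A. n + 100 is O(n)
  B. n is O(n)
  C. n! is O(n!)

Functions A and B both have the same complexity class.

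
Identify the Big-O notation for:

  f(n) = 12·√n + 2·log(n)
O(√n)

The dominant term in 12·√n + 2·log(n) is 12·√n, which is Θ(√n).
Lower-order terms (2·log(n)) are asymptotically negligible.
Constants are absorbed, so the tightest bound is O(√n).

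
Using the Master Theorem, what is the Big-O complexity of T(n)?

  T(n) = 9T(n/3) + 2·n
Θ(n²)

Master Theorem: a = 9, b = 3, f(n) = 2·n.
Compute the critical exponent d = log₃(9) = 2.
Compare f(n) = Θ(n) against n^d:
  k = 1 < d = 2, so f(n) = O(n^(d-ε)) — Case 1.
  The recursion cost dominates: T(n) = Θ(n^d) = Θ(n²).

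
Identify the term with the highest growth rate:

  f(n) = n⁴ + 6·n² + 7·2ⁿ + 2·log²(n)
7·2ⁿ

Looking at each term:
  - n⁴ is O(n⁴)
  - 6·n² is O(n²)
  - 7·2ⁿ is O(2ⁿ)
  - 2·log²(n) is O(log² n)

The term 7·2ⁿ (O(2ⁿ)) grows fastest and dominates all others.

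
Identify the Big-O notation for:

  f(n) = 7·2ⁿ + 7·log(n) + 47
O(2ⁿ)

The dominant term in 7·2ⁿ + 7·log(n) + 47 is 7·2ⁿ, which is Θ(2ⁿ).
Lower-order terms (7·log(n), 47) are asymptotically negligible.
Constants are absorbed, so the tightest bound is O(2ⁿ).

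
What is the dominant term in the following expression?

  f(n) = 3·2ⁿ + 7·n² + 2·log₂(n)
3·2ⁿ

Looking at each term:
  - 3·2ⁿ is O(2ⁿ)
  - 7·n² is O(n²)
  - 2·log₂(n) is O(log n)

The term 3·2ⁿ (O(2ⁿ)) grows fastest and dominates all others.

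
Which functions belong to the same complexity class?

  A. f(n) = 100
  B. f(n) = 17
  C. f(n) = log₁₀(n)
A and B

Examining each function:
  A. 100 is O(1)
  B. 17 is O(1)
  C. log₁₀(n) is O(log n)

Functions A and B both have the same complexity class.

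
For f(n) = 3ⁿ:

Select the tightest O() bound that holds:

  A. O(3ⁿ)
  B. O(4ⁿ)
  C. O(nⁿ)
A

f(n) = 3ⁿ is O(3ⁿ).
All listed options are valid Big-O bounds (upper bounds),
but O(3ⁿ) is the tightest (smallest valid bound).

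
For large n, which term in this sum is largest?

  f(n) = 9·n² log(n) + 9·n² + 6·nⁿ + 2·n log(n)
6·nⁿ

Looking at each term:
  - 9·n² log(n) is O(n² log n)
  - 9·n² is O(n²)
  - 6·nⁿ is O(nⁿ)
  - 2·n log(n) is O(n log n)

The term 6·nⁿ (O(nⁿ)) grows fastest and dominates all others.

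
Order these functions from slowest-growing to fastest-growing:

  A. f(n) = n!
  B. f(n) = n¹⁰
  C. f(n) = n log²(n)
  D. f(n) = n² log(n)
C < D < B < A

Comparing growth rates:
C = n log²(n) is O(n log² n)
D = n² log(n) is O(n² log n)
B = n¹⁰ is O(n¹⁰)
A = n! is O(n!)

Therefore, the order from slowest to fastest is: C < D < B < A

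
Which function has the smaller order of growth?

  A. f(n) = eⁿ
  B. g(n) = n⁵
B

f(n) = eⁿ is O(eⁿ), while g(n) = n⁵ is O(n⁵).
Since O(n⁵) grows slower than O(eⁿ), g(n) is dominated.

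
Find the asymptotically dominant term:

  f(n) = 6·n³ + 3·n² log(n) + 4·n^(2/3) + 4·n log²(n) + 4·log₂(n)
6·n³

Looking at each term:
  - 6·n³ is O(n³)
  - 3·n² log(n) is O(n² log n)
  - 4·n^(2/3) is O(n^(2/3))
  - 4·n log²(n) is O(n log² n)
  - 4·log₂(n) is O(log n)

The term 6·n³ (O(n³)) grows fastest and dominates all others.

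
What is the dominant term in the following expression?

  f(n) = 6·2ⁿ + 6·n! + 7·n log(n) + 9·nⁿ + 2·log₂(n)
9·nⁿ

Looking at each term:
  - 6·2ⁿ is O(2ⁿ)
  - 6·n! is O(n!)
  - 7·n log(n) is O(n log n)
  - 9·nⁿ is O(nⁿ)
  - 2·log₂(n) is O(log n)

The term 9·nⁿ (O(nⁿ)) grows fastest and dominates all others.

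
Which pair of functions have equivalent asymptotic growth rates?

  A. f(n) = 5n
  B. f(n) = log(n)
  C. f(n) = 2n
A and C

Examining each function:
  A. 5n is O(n)
  B. log(n) is O(log n)
  C. 2n is O(n)

Functions A and C both have the same complexity class.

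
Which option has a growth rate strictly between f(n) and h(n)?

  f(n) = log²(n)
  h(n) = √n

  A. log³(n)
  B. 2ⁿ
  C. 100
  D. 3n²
A

We need g(n) with log²(n) = o(g(n)) and g(n) = o(√n), i.e. O(log² n) ≺ g ≺ O(√n).
Check each option:
  A. log³(n) — O(log³ n) is strictly between O(log² n) and O(√n) ✓
  B. 2ⁿ — O(2ⁿ) does not grow strictly slower than h(n)
  C. 100 — O(1) does not grow strictly faster than f(n)
  D. 3n² — O(n²) does not grow strictly slower than h(n)

Only option A (log³(n)) lies strictly between.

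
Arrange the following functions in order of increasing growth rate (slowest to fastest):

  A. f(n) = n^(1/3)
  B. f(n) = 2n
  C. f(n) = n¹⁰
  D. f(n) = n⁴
A < B < D < C

Comparing growth rates:
A = n^(1/3) is O(n^(1/3))
B = 2n is O(n)
D = n⁴ is O(n⁴)
C = n¹⁰ is O(n¹⁰)

Therefore, the order from slowest to fastest is: A < B < D < C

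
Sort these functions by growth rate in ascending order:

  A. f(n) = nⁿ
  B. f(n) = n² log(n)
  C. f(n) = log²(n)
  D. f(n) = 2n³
C < B < D < A

Comparing growth rates:
C = log²(n) is O(log² n)
B = n² log(n) is O(n² log n)
D = 2n³ is O(n³)
A = nⁿ is O(nⁿ)

Therefore, the order from slowest to fastest is: C < B < D < A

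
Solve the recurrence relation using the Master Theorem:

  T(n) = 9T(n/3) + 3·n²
Θ(n² log n)

Master Theorem: a = 9, b = 3, f(n) = 3·n².
Compute the critical exponent d = log₃(9) = 2.
Compare f(n) = Θ(n²) against n^d:
  k = 2 = d, so f(n) = Θ(n^d) — Case 2.
  Work is balanced across levels: T(n) = Θ(n^d log n) = Θ(n² log n).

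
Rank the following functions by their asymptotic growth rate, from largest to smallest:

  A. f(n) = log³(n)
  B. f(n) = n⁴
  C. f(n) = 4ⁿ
C > B > A

Comparing growth rates:
C = 4ⁿ is O(4ⁿ)
B = n⁴ is O(n⁴)
A = log³(n) is O(log³ n)

Therefore, the order from fastest to slowest is: C > B > A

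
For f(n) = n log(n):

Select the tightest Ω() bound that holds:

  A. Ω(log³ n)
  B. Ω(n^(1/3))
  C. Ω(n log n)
C

f(n) = n log(n) is Ω(n log n).
All listed options are valid Big-Ω bounds (lower bounds),
but Ω(n log n) is the tightest (largest valid bound).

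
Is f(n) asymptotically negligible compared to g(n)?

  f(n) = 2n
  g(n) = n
False

f(n) = 2n is O(n), and g(n) = n is O(n).
Since they have the same growth rate, f(n) = o(g(n)) is false.
(f = o(g) requires f to grow strictly slower, not equal.)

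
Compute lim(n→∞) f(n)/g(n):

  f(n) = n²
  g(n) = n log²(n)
∞

Since n² (O(n²)) grows faster than n log²(n) (O(n log² n)),
the ratio f(n)/g(n) → ∞ as n → ∞.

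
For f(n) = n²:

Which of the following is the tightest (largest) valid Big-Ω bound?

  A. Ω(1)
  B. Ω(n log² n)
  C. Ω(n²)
C

f(n) = n² is Ω(n²).
All listed options are valid Big-Ω bounds (lower bounds),
but Ω(n²) is the tightest (largest valid bound).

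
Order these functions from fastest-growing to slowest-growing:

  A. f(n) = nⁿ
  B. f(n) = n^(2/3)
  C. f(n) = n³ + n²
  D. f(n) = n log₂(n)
A > C > D > B

Comparing growth rates:
A = nⁿ is O(nⁿ)
C = n³ + n² is O(n³)
D = n log₂(n) is O(n log n)
B = n^(2/3) is O(n^(2/3))

Therefore, the order from fastest to slowest is: A > C > D > B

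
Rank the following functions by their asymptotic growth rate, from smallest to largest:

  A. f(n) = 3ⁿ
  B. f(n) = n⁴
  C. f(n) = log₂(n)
C < B < A

Comparing growth rates:
C = log₂(n) is O(log n)
B = n⁴ is O(n⁴)
A = 3ⁿ is O(3ⁿ)

Therefore, the order from slowest to fastest is: C < B < A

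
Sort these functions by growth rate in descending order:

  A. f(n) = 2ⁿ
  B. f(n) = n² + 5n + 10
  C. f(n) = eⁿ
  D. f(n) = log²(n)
C > A > B > D

Comparing growth rates:
C = eⁿ is O(eⁿ)
A = 2ⁿ is O(2ⁿ)
B = n² + 5n + 10 is O(n²)
D = log²(n) is O(log² n)

Therefore, the order from fastest to slowest is: C > A > B > D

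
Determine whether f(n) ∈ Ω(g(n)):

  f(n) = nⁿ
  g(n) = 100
True

f(n) = nⁿ is O(nⁿ), and g(n) = 100 is O(1).
Since O(nⁿ) grows at least as fast as O(1), f(n) = Ω(g(n)) is true.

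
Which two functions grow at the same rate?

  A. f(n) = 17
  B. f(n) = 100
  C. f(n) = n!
A and B

Examining each function:
  A. 17 is O(1)
  B. 100 is O(1)
  C. n! is O(n!)

Functions A and B both have the same complexity class.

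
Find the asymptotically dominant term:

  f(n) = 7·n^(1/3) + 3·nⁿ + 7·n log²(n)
3·nⁿ

Looking at each term:
  - 7·n^(1/3) is O(n^(1/3))
  - 3·nⁿ is O(nⁿ)
  - 7·n log²(n) is O(n log² n)

The term 3·nⁿ (O(nⁿ)) grows fastest and dominates all others.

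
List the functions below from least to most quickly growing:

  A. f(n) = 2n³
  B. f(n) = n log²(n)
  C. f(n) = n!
B < A < C

Comparing growth rates:
B = n log²(n) is O(n log² n)
A = 2n³ is O(n³)
C = n! is O(n!)

Therefore, the order from slowest to fastest is: B < A < C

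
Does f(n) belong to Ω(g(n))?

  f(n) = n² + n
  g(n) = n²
True

f(n) = n² + n and g(n) = n² are both O(n²).
Big-Ω permits equal growth rates (f ≥ c·g for some c > 0), so f(n) = Ω(g(n)) is true.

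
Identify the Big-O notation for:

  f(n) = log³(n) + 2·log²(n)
O(log³ n)

The dominant term in log³(n) + 2·log²(n) is log³(n), which is Θ(log³ n).
Lower-order terms (2·log²(n)) are asymptotically negligible.
Constants are absorbed, so the tightest bound is O(log³ n).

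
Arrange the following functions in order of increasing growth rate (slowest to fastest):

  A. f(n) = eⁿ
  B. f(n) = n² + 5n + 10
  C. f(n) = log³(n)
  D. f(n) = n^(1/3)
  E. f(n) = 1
E < C < D < B < A

Comparing growth rates:
E = 1 is O(1)
C = log³(n) is O(log³ n)
D = n^(1/3) is O(n^(1/3))
B = n² + 5n + 10 is O(n²)
A = eⁿ is O(eⁿ)

Therefore, the order from slowest to fastest is: E < C < D < B < A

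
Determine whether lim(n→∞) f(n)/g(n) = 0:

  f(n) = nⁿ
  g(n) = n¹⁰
False

f(n) = nⁿ is O(nⁿ), and g(n) = n¹⁰ is O(n¹⁰).
Since O(nⁿ) grows faster than or equal to O(n¹⁰), f(n) = o(g(n)) is false.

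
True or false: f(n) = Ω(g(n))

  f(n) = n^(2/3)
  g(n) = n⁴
False

f(n) = n^(2/3) is O(n^(2/3)), and g(n) = n⁴ is O(n⁴).
Since O(n^(2/3)) grows slower than O(n⁴), f(n) = Ω(g(n)) is false.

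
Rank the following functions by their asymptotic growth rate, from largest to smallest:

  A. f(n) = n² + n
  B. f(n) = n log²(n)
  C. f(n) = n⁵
C > A > B

Comparing growth rates:
C = n⁵ is O(n⁵)
A = n² + n is O(n²)
B = n log²(n) is O(n log² n)

Therefore, the order from fastest to slowest is: C > A > B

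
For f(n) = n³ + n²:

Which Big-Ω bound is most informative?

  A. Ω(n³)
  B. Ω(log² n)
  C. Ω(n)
A

f(n) = n³ + n² is Ω(n³).
All listed options are valid Big-Ω bounds (lower bounds),
but Ω(n³) is the tightest (largest valid bound).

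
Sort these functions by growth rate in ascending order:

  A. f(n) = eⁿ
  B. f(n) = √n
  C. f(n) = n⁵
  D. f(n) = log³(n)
D < B < C < A

Comparing growth rates:
D = log³(n) is O(log³ n)
B = √n is O(√n)
C = n⁵ is O(n⁵)
A = eⁿ is O(eⁿ)

Therefore, the order from slowest to fastest is: D < B < C < A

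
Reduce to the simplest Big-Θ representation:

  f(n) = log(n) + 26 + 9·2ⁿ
Θ(2ⁿ)

Order the terms by growth rate: 26 ≺ log(n) ≺ 9·2ⁿ.
The fastest-growing term 9·2ⁿ dominates as n → ∞; dropping its constant factor gives Θ(2ⁿ).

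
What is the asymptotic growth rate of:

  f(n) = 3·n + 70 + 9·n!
Θ(n!)

Order the terms by growth rate: 70 ≺ 3·n ≺ 9·n!.
The fastest-growing term 9·n! dominates as n → ∞; dropping its constant factor gives Θ(n!).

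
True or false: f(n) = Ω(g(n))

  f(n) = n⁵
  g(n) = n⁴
True

f(n) = n⁵ is O(n⁵), and g(n) = n⁴ is O(n⁴).
Since O(n⁵) grows at least as fast as O(n⁴), f(n) = Ω(g(n)) is true.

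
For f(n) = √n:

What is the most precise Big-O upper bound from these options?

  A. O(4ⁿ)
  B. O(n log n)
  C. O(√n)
C

f(n) = √n is O(√n).
All listed options are valid Big-O bounds (upper bounds),
but O(√n) is the tightest (smallest valid bound).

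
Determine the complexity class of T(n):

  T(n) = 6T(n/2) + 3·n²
Θ(n^log₂(6))

Master Theorem: a = 6, b = 2, f(n) = 3·n².
Compute the critical exponent d = log₂(6) = 2.585.
Compare f(n) = Θ(n²) against n^d:
  k = 2 < d = 2.585, so f(n) = O(n^(d-ε)) — Case 1.
  The recursion cost dominates: T(n) = Θ(n^d) = Θ(n^log₂(6)).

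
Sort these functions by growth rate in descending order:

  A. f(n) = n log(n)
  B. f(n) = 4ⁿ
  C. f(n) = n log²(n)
B > C > A

Comparing growth rates:
B = 4ⁿ is O(4ⁿ)
C = n log²(n) is O(n log² n)
A = n log(n) is O(n log n)

Therefore, the order from fastest to slowest is: B > C > A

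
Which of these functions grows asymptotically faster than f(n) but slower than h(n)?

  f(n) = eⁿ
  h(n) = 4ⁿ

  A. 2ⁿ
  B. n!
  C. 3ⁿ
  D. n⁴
C

We need g(n) with eⁿ = o(g(n)) and g(n) = o(4ⁿ), i.e. O(eⁿ) ≺ g ≺ O(4ⁿ).
Check each option:
  A. 2ⁿ — O(2ⁿ) does not grow strictly faster than f(n)
  B. n! — O(n!) does not grow strictly slower than h(n)
  C. 3ⁿ — O(3ⁿ) is strictly between O(eⁿ) and O(4ⁿ) ✓
  D. n⁴ — O(n⁴) does not grow strictly faster than f(n)

Only option C (3ⁿ) lies strictly between.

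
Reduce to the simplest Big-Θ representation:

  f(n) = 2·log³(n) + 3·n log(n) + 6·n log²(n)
Θ(n log² n)

Order the terms by growth rate: 2·log³(n) ≺ 3·n log(n) ≺ 6·n log²(n).
The fastest-growing term 6·n log²(n) dominates as n → ∞; dropping its constant factor gives Θ(n log² n).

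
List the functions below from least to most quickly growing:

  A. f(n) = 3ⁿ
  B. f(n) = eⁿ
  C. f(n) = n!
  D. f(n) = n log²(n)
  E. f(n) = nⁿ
D < B < A < C < E

Comparing growth rates:
D = n log²(n) is O(n log² n)
B = eⁿ is O(eⁿ)
A = 3ⁿ is O(3ⁿ)
C = n! is O(n!)
E = nⁿ is O(nⁿ)

Therefore, the order from slowest to fastest is: D < B < A < C < E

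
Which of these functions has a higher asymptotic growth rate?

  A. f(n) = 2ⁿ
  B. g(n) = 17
A

f(n) = 2ⁿ is O(2ⁿ), while g(n) = 17 is O(1).
Since O(2ⁿ) grows faster than O(1), f(n) dominates.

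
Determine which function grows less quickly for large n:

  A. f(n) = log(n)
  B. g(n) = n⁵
A

f(n) = log(n) is O(log n), while g(n) = n⁵ is O(n⁵).
Since O(log n) grows slower than O(n⁵), f(n) is dominated.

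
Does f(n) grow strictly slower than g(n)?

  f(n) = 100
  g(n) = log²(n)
True

f(n) = 100 is O(1), and g(n) = log²(n) is O(log² n).
Since O(1) grows strictly slower than O(log² n), f(n) = o(g(n)) is true.
This means lim(n→∞) f(n)/g(n) = 0.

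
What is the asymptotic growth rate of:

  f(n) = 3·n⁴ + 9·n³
Θ(n⁴)

Order the terms by growth rate: 9·n³ ≺ 3·n⁴.
The fastest-growing term 3·n⁴ dominates as n → ∞; dropping its constant factor gives Θ(n⁴).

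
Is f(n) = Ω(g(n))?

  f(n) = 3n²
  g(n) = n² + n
True

f(n) = 3n² and g(n) = n² + n are both O(n²).
Big-Ω permits equal growth rates (f ≥ c·g for some c > 0), so f(n) = Ω(g(n)) is true.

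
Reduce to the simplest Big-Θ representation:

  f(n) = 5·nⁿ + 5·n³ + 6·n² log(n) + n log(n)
Θ(nⁿ)

Order the terms by growth rate: n log(n) ≺ 6·n² log(n) ≺ 5·n³ ≺ 5·nⁿ.
The fastest-growing term 5·nⁿ dominates as n → ∞; dropping its constant factor gives Θ(nⁿ).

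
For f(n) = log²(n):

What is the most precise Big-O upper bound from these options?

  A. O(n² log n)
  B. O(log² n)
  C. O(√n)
B

f(n) = log²(n) is O(log² n).
All listed options are valid Big-O bounds (upper bounds),
but O(log² n) is the tightest (smallest valid bound).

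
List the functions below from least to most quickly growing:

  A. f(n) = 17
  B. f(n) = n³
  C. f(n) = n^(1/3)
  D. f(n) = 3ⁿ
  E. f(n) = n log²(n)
A < C < E < B < D

Comparing growth rates:
A = 17 is O(1)
C = n^(1/3) is O(n^(1/3))
E = n log²(n) is O(n log² n)
B = n³ is O(n³)
D = 3ⁿ is O(3ⁿ)

Therefore, the order from slowest to fastest is: A < C < E < B < D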